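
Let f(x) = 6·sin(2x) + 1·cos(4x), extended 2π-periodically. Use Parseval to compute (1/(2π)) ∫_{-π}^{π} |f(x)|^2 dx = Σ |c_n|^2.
Σ |c_n|^2 = 37/2

Expand |f|^2 and use orthogonality of {sin(nx), cos(mx)} on [-π, π]:
  ∫_{-π}^{π} sin(nx)^2 dx = π, ∫ cos(mx)^2 dx = π, and cross terms integrate to 0.
So ∫_{-π}^{π} f(x)^2 dx = 6^2 · π + 1^2 · π = (36 + 1)π.
Divide by 2π: (36 + 1)/2 = 37/2.
By Parseval, this equals Σ |c_n|^2.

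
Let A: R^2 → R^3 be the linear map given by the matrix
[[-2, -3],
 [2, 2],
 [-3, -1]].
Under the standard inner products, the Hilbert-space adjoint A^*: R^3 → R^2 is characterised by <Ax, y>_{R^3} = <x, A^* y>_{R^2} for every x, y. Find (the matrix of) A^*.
A^* = A^T =
[[-2, 2, -3],
 [-3, 2, -1]]

For real matrices with standard dot products, the defining identity <Ax, y> = <x, A^* y> gives (Ax)^T y = x^T (A^*) y, i.e. x^T A^T y = x^T (A^*) y. Since this holds for all x, y, we must have A^* = A^T. Therefore
A^* =
[[-2, 2, -3],
 [-3, 2, -1]].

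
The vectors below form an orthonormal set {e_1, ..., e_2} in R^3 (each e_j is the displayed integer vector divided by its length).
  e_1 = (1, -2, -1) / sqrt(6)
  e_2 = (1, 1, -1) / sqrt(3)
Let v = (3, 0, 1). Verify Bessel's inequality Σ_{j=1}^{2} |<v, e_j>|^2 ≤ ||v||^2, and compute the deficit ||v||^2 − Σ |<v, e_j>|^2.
Σ |<v, e_j>|^2 = 2; ||v||^2 = 10; deficit = 8

Write each e_j = u_j / sqrt(<u_j, u_j>) where u_j is the displayed integer vector. Then <v, e_j> = <v, u_j> / sqrt(<u_j, u_j>), so |<v, e_j>|^2 = <v, u_j>^2 / <u_j, u_j>.
Coefficients: <v, e_1> = 2/sqrt(6), <v, e_2> = 2/sqrt(3).
Square and sum: Σ |<v, e_j>|^2 = 2.
Compute ||v||^2 = v·v = 10.
Deficit = 10 − 2 = 8 ≥ 0, confirming Bessel's inequality. (The deficit equals ||v − Σ <v,e_j> e_j||^2, the squared distance from v to span{e_j}.)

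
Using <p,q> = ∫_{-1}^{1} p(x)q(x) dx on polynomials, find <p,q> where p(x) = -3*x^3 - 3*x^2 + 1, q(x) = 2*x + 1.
<p,q> = -12/5

Expand the product: p(x)·q(x) = -6*x^4 - 9*x^3 - 3*x^2 + 2*x + 1.
∫_{-1}^{1} of each monomial x^k gives [2/(k+1) if k even, 0 if k odd]. Integrating term-by-term (or equivalently evaluating the antiderivative F(x) = -6*x^5/5 - 9*x^4/4 - x^3 + x^2 + x at the endpoints):
  F(1) − F(−1) = -49/20 − (-1/20) = -12/5.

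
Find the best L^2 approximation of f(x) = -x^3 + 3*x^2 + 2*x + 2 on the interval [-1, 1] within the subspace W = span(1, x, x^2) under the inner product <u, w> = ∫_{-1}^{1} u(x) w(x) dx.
g(x) = 3*x^2 + 7*x/5 + 2

The best approximation g ∈ W is the orthogonal projection of f onto W. Writing g = a_0 + a_1 x + a_2 x^2, the coefficients solve the normal equations G · a = b where
  G_{ij} = <φ_i, φ_j> and b_i = <f, φ_i>, with φ_0 = 1, φ_1 = x, φ_2 = x^2.
G =
  [2, 0, 2/3]
  [0, 2/3, 0]
  [2/3, 0, 2/5],
b = (6, 14/15, 38/15).
Solving gives a_0 = 2, a_1 = 7/5, a_2 = 3, so
  g(x) = 3*x^2 + 7*x/5 + 2.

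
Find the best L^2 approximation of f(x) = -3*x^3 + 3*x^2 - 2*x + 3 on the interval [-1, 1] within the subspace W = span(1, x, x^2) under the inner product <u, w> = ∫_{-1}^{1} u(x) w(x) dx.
g(x) = 3*x^2 - 19*x/5 + 3

The best approximation g ∈ W is the orthogonal projection of f onto W. Writing g = a_0 + a_1 x + a_2 x^2, the coefficients solve the normal equations G · a = b where
  G_{ij} = <φ_i, φ_j> and b_i = <f, φ_i>, with φ_0 = 1, φ_1 = x, φ_2 = x^2.
G =
  [2, 0, 2/3]
  [0, 2/3, 0]
  [2/3, 0, 2/5],
b = (8, -38/15, 16/5).
Solving gives a_0 = 3, a_1 = -19/5, a_2 = 3, so
  g(x) = 3*x^2 - 19*x/5 + 3.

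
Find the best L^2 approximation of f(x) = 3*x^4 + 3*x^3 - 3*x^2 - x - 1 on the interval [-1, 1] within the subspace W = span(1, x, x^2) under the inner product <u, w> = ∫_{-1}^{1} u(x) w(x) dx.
g(x) = -3*x^2/7 + 4*x/5 - 44/35

The best approximation g ∈ W is the orthogonal projection of f onto W. Writing g = a_0 + a_1 x + a_2 x^2, the coefficients solve the normal equations G · a = b where
  G_{ij} = <φ_i, φ_j> and b_i = <f, φ_i>, with φ_0 = 1, φ_1 = x, φ_2 = x^2.
G =
  [2, 0, 2/3]
  [0, 2/3, 0]
  [2/3, 0, 2/5],
b = (-14/5, 8/15, -106/105).
Solving gives a_0 = -44/35, a_1 = 4/5, a_2 = -3/7, so
  g(x) = -3*x^2/7 + 4*x/5 - 44/35.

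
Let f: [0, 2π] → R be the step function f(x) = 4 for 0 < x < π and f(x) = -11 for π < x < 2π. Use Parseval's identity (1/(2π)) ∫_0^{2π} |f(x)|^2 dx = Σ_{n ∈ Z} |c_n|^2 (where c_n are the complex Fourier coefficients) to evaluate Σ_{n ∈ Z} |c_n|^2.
Σ |c_n|^2 = 137/2

Parseval equates the L^2 energy of f (normalised by 1/(2π)) with the ℓ^2 sum of its Fourier coefficients: (1/(2π)) ∫_0^{2π} |f|^2 = Σ |c_n|^2.
Compute the left side: (1/(2π)) [∫_0^π 4^2 dx + ∫_π^{2π} (-11)^2 dx] = (1/(2π)) · (16π + 121π) = (16 + 121)/2 = 137/2.
So Σ_{n ∈ Z} |c_n|^2 = 137/2.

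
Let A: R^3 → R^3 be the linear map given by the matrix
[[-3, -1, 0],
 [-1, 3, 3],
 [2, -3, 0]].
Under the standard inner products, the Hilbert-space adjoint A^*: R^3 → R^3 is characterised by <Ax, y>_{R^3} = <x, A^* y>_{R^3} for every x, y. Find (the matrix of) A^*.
A^* = A^T =
[[-3, -1, 2],
 [-1, 3, -3],
 [0, 3, 0]]

For real matrices with standard dot products, the defining identity <Ax, y> = <x, A^* y> gives (Ax)^T y = x^T (A^*) y, i.e. x^T A^T y = x^T (A^*) y. Since this holds for all x, y, we must have A^* = A^T. Therefore
A^* =
[[-3, -1, 2],
 [-1, 3, -3],
 [0, 3, 0]].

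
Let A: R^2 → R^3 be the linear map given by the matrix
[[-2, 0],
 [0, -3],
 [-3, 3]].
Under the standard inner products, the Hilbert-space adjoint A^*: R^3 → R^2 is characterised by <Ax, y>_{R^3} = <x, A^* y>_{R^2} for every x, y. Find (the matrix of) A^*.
A^* = A^T =
[[-2, 0, -3],
 [0, -3, 3]]

For real matrices with standard dot products, the defining identity <Ax, y> = <x, A^* y> gives (Ax)^T y = x^T (A^*) y, i.e. x^T A^T y = x^T (A^*) y. Since this holds for all x, y, we must have A^* = A^T. Therefore
A^* =
[[-2, 0, -3],
 [0, -3, 3]].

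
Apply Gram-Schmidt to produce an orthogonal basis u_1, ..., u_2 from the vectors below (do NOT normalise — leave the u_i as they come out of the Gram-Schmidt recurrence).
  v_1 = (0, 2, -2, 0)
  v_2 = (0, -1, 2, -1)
Orthogonal basis:
  u_1 = (0, 2, -2, 0)
  u_2 = (0, 1/2, 1/2, -1)

Apply the Gram-Schmidt recurrence
  u_1 = v_1
  u_i = v_i − Σ_{j<i} ((v_i · u_j) / (u_j · u_j)) · u_j.

Step by step this gives:
  u_1 = (0, 2, -2, 0)
  u_2 = (0, 1/2, 1/2, -1)

Orthogonality check:
  u_2 · u_1 = 0 (should be 0)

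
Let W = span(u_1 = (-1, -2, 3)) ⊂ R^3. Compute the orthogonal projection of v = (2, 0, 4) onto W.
proj_W(v) = (-5/7, -10/7, 15/7)

Set up U = [u_1 | ... | u_1] ∈ R^(3×1). The projector onto W = col(U) is P = U (U^T U)^(-1) U^T.
Compute U^T U =
  [14],
and U^T v = (10).
Solve U^T U · c = U^T v for the coefficients: c = (5/7). The projection is proj_W(v) = U c.
Check: (v - proj_W(v)) · u_1 = 0  (should be 0).
Result: proj_W(v) = (-5/7, -10/7, 15/7).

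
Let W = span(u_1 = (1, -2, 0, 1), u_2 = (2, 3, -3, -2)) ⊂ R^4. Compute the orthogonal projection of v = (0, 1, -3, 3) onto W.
proj_W(v) = (73/60, 1/60, -21/20, -11/60)

Set up U = [u_1 | ... | u_2] ∈ R^(4×2). The projector onto W = col(U) is P = U (U^T U)^(-1) U^T.
Compute U^T U =
  [6, -6]
  [-6, 26],
and U^T v = (1, 6).
Solve U^T U · c = U^T v for the coefficients: c = (31/60, 7/20). The projection is proj_W(v) = U c.
Check: (v - proj_W(v)) · u_1 = 0  (should be 0).
Check: (v - proj_W(v)) · u_2 = 0  (should be 0).
Result: proj_W(v) = (73/60, 1/60, -21/20, -11/60).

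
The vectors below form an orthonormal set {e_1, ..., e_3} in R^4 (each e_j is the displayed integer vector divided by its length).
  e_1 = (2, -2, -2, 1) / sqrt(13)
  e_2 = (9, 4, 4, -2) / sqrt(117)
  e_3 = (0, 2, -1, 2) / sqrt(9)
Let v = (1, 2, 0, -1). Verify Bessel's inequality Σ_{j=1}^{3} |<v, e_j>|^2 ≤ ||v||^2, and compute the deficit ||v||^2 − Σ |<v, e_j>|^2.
Σ |<v, e_j>|^2 = 38/9; ||v||^2 = 6; deficit = 16/9

Write each e_j = u_j / sqrt(<u_j, u_j>) where u_j is the displayed integer vector. Then <v, e_j> = <v, u_j> / sqrt(<u_j, u_j>), so |<v, e_j>|^2 = <v, u_j>^2 / <u_j, u_j>.
Coefficients: <v, e_1> = -3/sqrt(13), <v, e_2> = 19/sqrt(117), <v, e_3> = 2/sqrt(9).
Square and sum: Σ |<v, e_j>|^2 = 38/9.
Compute ||v||^2 = v·v = 6.
Deficit = 6 − 38/9 = 16/9 ≥ 0, confirming Bessel's inequality. (The deficit equals ||v − Σ <v,e_j> e_j||^2, the squared distance from v to span{e_j}.)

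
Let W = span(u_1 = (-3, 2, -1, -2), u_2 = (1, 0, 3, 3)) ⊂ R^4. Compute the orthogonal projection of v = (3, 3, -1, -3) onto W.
proj_W(v) = (-1/11, -32/99, -155/99, -139/99)

Set up U = [u_1 | ... | u_2] ∈ R^(4×2). The projector onto W = col(U) is P = U (U^T U)^(-1) U^T.
Compute U^T U =
  [18, -12]
  [-12, 19],
and U^T v = (4, -9).
Solve U^T U · c = U^T v for the coefficients: c = (-16/99, -19/33). The projection is proj_W(v) = U c.
Check: (v - proj_W(v)) · u_1 = 0  (should be 0).
Check: (v - proj_W(v)) · u_2 = 0  (should be 0).
Result: proj_W(v) = (-1/11, -32/99, -155/99, -139/99).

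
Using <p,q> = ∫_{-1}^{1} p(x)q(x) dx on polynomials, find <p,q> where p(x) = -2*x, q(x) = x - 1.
<p,q> = -4/3

Expand the product: p(x)·q(x) = -2*x^2 + 2*x.
∫_{-1}^{1} of each monomial x^k gives [2/(k+1) if k even, 0 if k odd]. Integrating term-by-term (or equivalently evaluating the antiderivative F(x) = -2*x^3/3 + x^2 at the endpoints):
  F(1) − F(−1) = 1/3 − (5/3) = -4/3.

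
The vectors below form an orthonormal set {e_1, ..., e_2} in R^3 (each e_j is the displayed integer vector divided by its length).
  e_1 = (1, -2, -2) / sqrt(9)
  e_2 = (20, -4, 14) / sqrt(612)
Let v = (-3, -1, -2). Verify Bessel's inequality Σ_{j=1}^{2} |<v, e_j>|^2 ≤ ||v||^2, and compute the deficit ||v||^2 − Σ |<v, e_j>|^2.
Σ |<v, e_j>|^2 = 213/17; ||v||^2 = 14; deficit = 25/17

Write each e_j = u_j / sqrt(<u_j, u_j>) where u_j is the displayed integer vector. Then <v, e_j> = <v, u_j> / sqrt(<u_j, u_j>), so |<v, e_j>|^2 = <v, u_j>^2 / <u_j, u_j>.
Coefficients: <v, e_1> = 3/sqrt(9), <v, e_2> = -84/sqrt(612).
Square and sum: Σ |<v, e_j>|^2 = 213/17.
Compute ||v||^2 = v·v = 14.
Deficit = 14 − 213/17 = 25/17 ≥ 0, confirming Bessel's inequality. (The deficit equals ||v − Σ <v,e_j> e_j||^2, the squared distance from v to span{e_j}.)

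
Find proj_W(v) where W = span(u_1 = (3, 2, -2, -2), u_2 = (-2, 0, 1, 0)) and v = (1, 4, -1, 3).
proj_W(v) = (47/41, 22/41, -29/41, -22/41)

Set up U = [u_1 | ... | u_2] ∈ R^(4×2). The projector onto W = col(U) is P = U (U^T U)^(-1) U^T.
Compute U^T U =
  [21, -8]
  [-8, 5],
and U^T v = (7, -3).
Solve U^T U · c = U^T v for the coefficients: c = (11/41, -7/41). The projection is proj_W(v) = U c.
Check: (v - proj_W(v)) · u_1 = 0  (should be 0).
Check: (v - proj_W(v)) · u_2 = 0  (should be 0).
Result: proj_W(v) = (47/41, 22/41, -29/41, -22/41).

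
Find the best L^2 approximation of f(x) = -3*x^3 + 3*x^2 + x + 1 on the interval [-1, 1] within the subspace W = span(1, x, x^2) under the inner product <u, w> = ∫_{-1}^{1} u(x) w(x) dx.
g(x) = 3*x^2 - 4*x/5 + 1

The best approximation g ∈ W is the orthogonal projection of f onto W. Writing g = a_0 + a_1 x + a_2 x^2, the coefficients solve the normal equations G · a = b where
  G_{ij} = <φ_i, φ_j> and b_i = <f, φ_i>, with φ_0 = 1, φ_1 = x, φ_2 = x^2.
G =
  [2, 0, 2/3]
  [0, 2/3, 0]
  [2/3, 0, 2/5],
b = (4, -8/15, 28/15).
Solving gives a_0 = 1, a_1 = -4/5, a_2 = 3, so
  g(x) = 3*x^2 - 4*x/5 + 1.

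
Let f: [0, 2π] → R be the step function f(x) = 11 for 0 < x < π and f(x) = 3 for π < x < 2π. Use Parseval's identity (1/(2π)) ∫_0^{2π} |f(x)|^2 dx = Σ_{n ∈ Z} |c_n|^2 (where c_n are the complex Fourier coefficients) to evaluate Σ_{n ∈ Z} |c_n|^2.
Σ |c_n|^2 = 65

Parseval equates the L^2 energy of f (normalised by 1/(2π)) with the ℓ^2 sum of its Fourier coefficients: (1/(2π)) ∫_0^{2π} |f|^2 = Σ |c_n|^2.
Compute the left side: (1/(2π)) [∫_0^π 11^2 dx + ∫_π^{2π} 3^2 dx] = (1/(2π)) · (121π + 9π) = (121 + 9)/2 = 65.
So Σ_{n ∈ Z} |c_n|^2 = 65.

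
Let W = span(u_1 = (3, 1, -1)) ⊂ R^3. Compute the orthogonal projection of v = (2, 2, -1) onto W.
proj_W(v) = (27/11, 9/11, -9/11)

Set up U = [u_1 | ... | u_1] ∈ R^(3×1). The projector onto W = col(U) is P = U (U^T U)^(-1) U^T.
Compute U^T U =
  [11],
and U^T v = (9).
Solve U^T U · c = U^T v for the coefficients: c = (9/11). The projection is proj_W(v) = U c.
Check: (v - proj_W(v)) · u_1 = 0  (should be 0).
Result: proj_W(v) = (27/11, 9/11, -9/11).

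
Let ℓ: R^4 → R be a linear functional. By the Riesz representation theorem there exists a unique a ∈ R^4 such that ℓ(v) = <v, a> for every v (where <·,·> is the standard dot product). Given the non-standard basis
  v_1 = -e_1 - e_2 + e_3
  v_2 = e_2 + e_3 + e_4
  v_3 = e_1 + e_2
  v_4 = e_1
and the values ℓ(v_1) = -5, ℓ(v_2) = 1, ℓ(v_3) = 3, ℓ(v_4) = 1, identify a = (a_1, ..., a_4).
a = (1, 2, -2, 1)

Write a = (a_1, ..., a_4) in the standard basis. For each basis vector v_i, ℓ(v_i) = <v_i, a> is a linear equation in the a_j's. Collect the n equations into a matrix system V a = ℓ, where row i of V is v_i (expressed in the standard basis). Since V is invertible (lower-triangular with 1s on the diagonal, up to permutation), solve by back-substitution:
  V =
[[-1, -1, 1, 0],
 [0, 1, 1, 1],
 [1, 1, 0, 0],
 [1, 0, 0, 0]]
  V a = (-5, 1, 3, 1)
Solving gives a = (1, 2, -2, 1).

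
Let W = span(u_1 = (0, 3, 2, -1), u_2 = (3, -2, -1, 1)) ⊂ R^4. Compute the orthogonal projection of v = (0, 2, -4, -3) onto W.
proj_W(v) = (-33/43, 10/43, 3/43, -7/43)

Set up U = [u_1 | ... | u_2] ∈ R^(4×2). The projector onto W = col(U) is P = U (U^T U)^(-1) U^T.
Compute U^T U =
  [14, -9]
  [-9, 15],
and U^T v = (1, -3).
Solve U^T U · c = U^T v for the coefficients: c = (-4/43, -11/43). The projection is proj_W(v) = U c.
Check: (v - proj_W(v)) · u_1 = 0  (should be 0).
Check: (v - proj_W(v)) · u_2 = 0  (should be 0).
Result: proj_W(v) = (-33/43, 10/43, 3/43, -7/43).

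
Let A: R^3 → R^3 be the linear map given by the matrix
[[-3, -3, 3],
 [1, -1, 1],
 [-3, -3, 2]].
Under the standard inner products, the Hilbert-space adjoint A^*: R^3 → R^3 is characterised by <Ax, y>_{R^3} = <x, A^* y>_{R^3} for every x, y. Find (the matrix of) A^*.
A^* = A^T =
[[-3, 1, -3],
 [-3, -1, -3],
 [3, 1, 2]]

For real matrices with standard dot products, the defining identity <Ax, y> = <x, A^* y> gives (Ax)^T y = x^T (A^*) y, i.e. x^T A^T y = x^T (A^*) y. Since this holds for all x, y, we must have A^* = A^T. Therefore
A^* =
[[-3, 1, -3],
 [-3, -1, -3],
 [3, 1, 2]].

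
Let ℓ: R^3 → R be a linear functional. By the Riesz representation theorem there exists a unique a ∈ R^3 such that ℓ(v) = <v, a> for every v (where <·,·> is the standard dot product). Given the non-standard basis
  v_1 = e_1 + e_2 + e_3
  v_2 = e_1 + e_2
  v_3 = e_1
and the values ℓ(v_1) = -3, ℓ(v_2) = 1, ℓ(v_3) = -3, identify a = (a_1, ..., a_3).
a = (-3, 4, -4)

Write a = (a_1, ..., a_3) in the standard basis. For each basis vector v_i, ℓ(v_i) = <v_i, a> is a linear equation in the a_j's. Collect the n equations into a matrix system V a = ℓ, where row i of V is v_i (expressed in the standard basis). Since V is invertible (lower-triangular with 1s on the diagonal, up to permutation), solve by back-substitution:
  V =
[[1, 1, 1],
 [1, 1, 0],
 [1, 0, 0]]
  V a = (-3, 1, -3)
Solving gives a = (-3, 4, -4).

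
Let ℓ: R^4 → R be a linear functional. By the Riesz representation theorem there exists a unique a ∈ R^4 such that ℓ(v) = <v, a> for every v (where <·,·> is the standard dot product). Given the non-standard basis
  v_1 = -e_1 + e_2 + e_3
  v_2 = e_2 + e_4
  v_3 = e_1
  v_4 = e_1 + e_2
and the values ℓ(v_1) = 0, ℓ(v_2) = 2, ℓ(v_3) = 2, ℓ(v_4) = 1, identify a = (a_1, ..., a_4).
a = (2, -1, 3, 3)

Write a = (a_1, ..., a_4) in the standard basis. For each basis vector v_i, ℓ(v_i) = <v_i, a> is a linear equation in the a_j's. Collect the n equations into a matrix system V a = ℓ, where row i of V is v_i (expressed in the standard basis). Since V is invertible (lower-triangular with 1s on the diagonal, up to permutation), solve by back-substitution:
  V =
[[-1, 1, 1, 0],
 [0, 1, 0, 1],
 [1, 0, 0, 0],
 [1, 1, 0, 0]]
  V a = (0, 2, 2, 1)
Solving gives a = (2, -1, 3, 3).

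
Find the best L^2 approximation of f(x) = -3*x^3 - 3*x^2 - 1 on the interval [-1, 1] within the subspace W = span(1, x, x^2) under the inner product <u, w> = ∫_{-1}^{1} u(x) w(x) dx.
g(x) = -3*x^2 - 9*x/5 - 1

The best approximation g ∈ W is the orthogonal projection of f onto W. Writing g = a_0 + a_1 x + a_2 x^2, the coefficients solve the normal equations G · a = b where
  G_{ij} = <φ_i, φ_j> and b_i = <f, φ_i>, with φ_0 = 1, φ_1 = x, φ_2 = x^2.
G =
  [2, 0, 2/3]
  [0, 2/3, 0]
  [2/3, 0, 2/5],
b = (-4, -6/5, -28/15).
Solving gives a_0 = -1, a_1 = -9/5, a_2 = -3, so
  g(x) = -3*x^2 - 9*x/5 - 1.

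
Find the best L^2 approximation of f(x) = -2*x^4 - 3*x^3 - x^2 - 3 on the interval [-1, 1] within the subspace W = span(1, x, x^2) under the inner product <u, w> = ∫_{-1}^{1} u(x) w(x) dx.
g(x) = -19*x^2/7 - 9*x/5 - 99/35

The best approximation g ∈ W is the orthogonal projection of f onto W. Writing g = a_0 + a_1 x + a_2 x^2, the coefficients solve the normal equations G · a = b where
  G_{ij} = <φ_i, φ_j> and b_i = <f, φ_i>, with φ_0 = 1, φ_1 = x, φ_2 = x^2.
G =
  [2, 0, 2/3]
  [0, 2/3, 0]
  [2/3, 0, 2/5],
b = (-112/15, -6/5, -104/35).
Solving gives a_0 = -99/35, a_1 = -9/5, a_2 = -19/7, so
  g(x) = -19*x^2/7 - 9*x/5 - 99/35.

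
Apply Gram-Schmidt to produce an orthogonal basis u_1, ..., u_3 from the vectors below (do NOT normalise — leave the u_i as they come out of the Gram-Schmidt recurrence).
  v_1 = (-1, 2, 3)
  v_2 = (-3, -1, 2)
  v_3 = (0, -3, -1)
Orthogonal basis:
  u_1 = (-1, 2, 3)
  u_2 = (-5/2, -2, 1/2)
  u_3 = (2/3, -2/3, 2/3)

Apply the Gram-Schmidt recurrence
  u_1 = v_1
  u_i = v_i − Σ_{j<i} ((v_i · u_j) / (u_j · u_j)) · u_j.

Step by step this gives:
  u_1 = (-1, 2, 3)
  u_2 = (-5/2, -2, 1/2)
  u_3 = (2/3, -2/3, 2/3)

Orthogonality check:
  u_2 · u_1 = 0 (should be 0)
  u_3 · u_1 = 0 (should be 0)
  u_3 · u_2 = 0 (should be 0)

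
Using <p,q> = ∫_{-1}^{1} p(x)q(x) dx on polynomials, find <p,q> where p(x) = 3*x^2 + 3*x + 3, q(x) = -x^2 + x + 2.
<p,q> = 74/5

Expand the product: p(x)·q(x) = -3*x^4 + 6*x^2 + 9*x + 6.
∫_{-1}^{1} of each monomial x^k gives [2/(k+1) if k even, 0 if k odd]. Integrating term-by-term (or equivalently evaluating the antiderivative F(x) = -3*x^5/5 + 2*x^3 + 9*x^2/2 + 6*x at the endpoints):
  F(1) − F(−1) = 119/10 − (-29/10) = 74/5.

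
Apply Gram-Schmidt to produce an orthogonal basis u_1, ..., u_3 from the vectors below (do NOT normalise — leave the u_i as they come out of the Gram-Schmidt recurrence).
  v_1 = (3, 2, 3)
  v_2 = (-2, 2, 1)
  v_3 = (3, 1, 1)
Orthogonal basis:
  u_1 = (3, 2, 3)
  u_2 = (-47/22, 21/11, 19/22)
  u_3 = (44/197, 99/197, -110/197)

Apply the Gram-Schmidt recurrence
  u_1 = v_1
  u_i = v_i − Σ_{j<i} ((v_i · u_j) / (u_j · u_j)) · u_j.

Step by step this gives:
  u_1 = (3, 2, 3)
  u_2 = (-47/22, 21/11, 19/22)
  u_3 = (44/197, 99/197, -110/197)

Orthogonality check:
  u_2 · u_1 = 0 (should be 0)
  u_3 · u_1 = 0 (should be 0)
  u_3 · u_2 = 0 (should be 0)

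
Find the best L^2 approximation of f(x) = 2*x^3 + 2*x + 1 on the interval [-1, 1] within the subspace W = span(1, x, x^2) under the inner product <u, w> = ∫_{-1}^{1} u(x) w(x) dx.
g(x) = 16*x/5 + 1

The best approximation g ∈ W is the orthogonal projection of f onto W. Writing g = a_0 + a_1 x + a_2 x^2, the coefficients solve the normal equations G · a = b where
  G_{ij} = <φ_i, φ_j> and b_i = <f, φ_i>, with φ_0 = 1, φ_1 = x, φ_2 = x^2.
G =
  [2, 0, 2/3]
  [0, 2/3, 0]
  [2/3, 0, 2/5],
b = (2, 32/15, 2/3).
Solving gives a_0 = 1, a_1 = 16/5, a_2 = 0, so
  g(x) = 16*x/5 + 1.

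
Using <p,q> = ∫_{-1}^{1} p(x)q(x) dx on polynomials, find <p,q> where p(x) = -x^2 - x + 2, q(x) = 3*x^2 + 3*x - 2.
<p,q> = -88/15

Expand the product: p(x)·q(x) = -3*x^4 - 6*x^3 + 5*x^2 + 8*x - 4.
∫_{-1}^{1} of each monomial x^k gives [2/(k+1) if k even, 0 if k odd]. Integrating term-by-term (or equivalently evaluating the antiderivative F(x) = -3*x^5/5 - 3*x^4/2 + 5*x^3/3 + 4*x^2 - 4*x at the endpoints):
  F(1) − F(−1) = -13/30 − (163/30) = -88/15.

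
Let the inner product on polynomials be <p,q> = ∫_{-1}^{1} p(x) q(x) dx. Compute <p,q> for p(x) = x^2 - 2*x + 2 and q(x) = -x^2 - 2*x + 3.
<p,q> = 224/15

Expand the product: p(x)·q(x) = -x^4 + 5*x^2 - 10*x + 6.
∫_{-1}^{1} of each monomial x^k gives [2/(k+1) if k even, 0 if k odd]. Integrating term-by-term (or equivalently evaluating the antiderivative F(x) = -x^5/5 + 5*x^3/3 - 5*x^2 + 6*x at the endpoints):
  F(1) − F(−1) = 37/15 − (-187/15) = 224/15.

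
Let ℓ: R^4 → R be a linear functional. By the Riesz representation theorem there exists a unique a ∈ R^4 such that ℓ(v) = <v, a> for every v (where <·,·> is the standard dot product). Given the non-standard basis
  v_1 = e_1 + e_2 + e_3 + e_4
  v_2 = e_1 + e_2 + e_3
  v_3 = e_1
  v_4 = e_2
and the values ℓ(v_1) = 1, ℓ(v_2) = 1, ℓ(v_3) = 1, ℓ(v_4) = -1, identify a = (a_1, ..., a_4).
a = (1, -1, 1, 0)

Write a = (a_1, ..., a_4) in the standard basis. For each basis vector v_i, ℓ(v_i) = <v_i, a> is a linear equation in the a_j's. Collect the n equations into a matrix system V a = ℓ, where row i of V is v_i (expressed in the standard basis). Since V is invertible (lower-triangular with 1s on the diagonal, up to permutation), solve by back-substitution:
  V =
[[1, 1, 1, 1],
 [1, 1, 1, 0],
 [1, 0, 0, 0],
 [0, 1, 0, 0]]
  V a = (1, 1, 1, -1)
Solving gives a = (1, -1, 1, 0).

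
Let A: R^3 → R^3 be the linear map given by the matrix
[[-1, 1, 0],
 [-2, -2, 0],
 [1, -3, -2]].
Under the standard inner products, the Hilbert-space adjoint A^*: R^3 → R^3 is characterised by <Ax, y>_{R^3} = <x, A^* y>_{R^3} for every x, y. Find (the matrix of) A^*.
A^* = A^T =
[[-1, -2, 1],
 [1, -2, -3],
 [0, 0, -2]]

For real matrices with standard dot products, the defining identity <Ax, y> = <x, A^* y> gives (Ax)^T y = x^T (A^*) y, i.e. x^T A^T y = x^T (A^*) y. Since this holds for all x, y, we must have A^* = A^T. Therefore
A^* =
[[-1, -2, 1],
 [1, -2, -3],
 [0, 0, -2]].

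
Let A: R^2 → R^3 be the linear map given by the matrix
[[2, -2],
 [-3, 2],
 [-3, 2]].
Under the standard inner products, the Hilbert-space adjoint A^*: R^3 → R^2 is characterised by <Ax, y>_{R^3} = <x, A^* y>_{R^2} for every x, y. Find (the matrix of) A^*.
A^* = A^T =
[[2, -3, -3],
 [-2, 2, 2]]

For real matrices with standard dot products, the defining identity <Ax, y> = <x, A^* y> gives (Ax)^T y = x^T (A^*) y, i.e. x^T A^T y = x^T (A^*) y. Since this holds for all x, y, we must have A^* = A^T. Therefore
A^* =
[[2, -3, -3],
 [-2, 2, 2]].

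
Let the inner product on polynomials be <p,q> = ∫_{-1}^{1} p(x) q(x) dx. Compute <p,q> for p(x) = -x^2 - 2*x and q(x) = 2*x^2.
<p,q> = -4/5

Expand the product: p(x)·q(x) = -2*x^4 - 4*x^3.
∫_{-1}^{1} of each monomial x^k gives [2/(k+1) if k even, 0 if k odd]. Integrating term-by-term (or equivalently evaluating the antiderivative F(x) = -2*x^5/5 - x^4 at the endpoints):
  F(1) − F(−1) = -7/5 − (-3/5) = -4/5.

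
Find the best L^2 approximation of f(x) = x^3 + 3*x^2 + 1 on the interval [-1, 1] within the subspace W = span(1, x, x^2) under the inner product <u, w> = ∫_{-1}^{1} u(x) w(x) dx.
g(x) = 3*x^2 + 3*x/5 + 1

The best approximation g ∈ W is the orthogonal projection of f onto W. Writing g = a_0 + a_1 x + a_2 x^2, the coefficients solve the normal equations G · a = b where
  G_{ij} = <φ_i, φ_j> and b_i = <f, φ_i>, with φ_0 = 1, φ_1 = x, φ_2 = x^2.
G =
  [2, 0, 2/3]
  [0, 2/3, 0]
  [2/3, 0, 2/5],
b = (4, 2/5, 28/15).
Solving gives a_0 = 1, a_1 = 3/5, a_2 = 3, so
  g(x) = 3*x^2 + 3*x/5 + 1.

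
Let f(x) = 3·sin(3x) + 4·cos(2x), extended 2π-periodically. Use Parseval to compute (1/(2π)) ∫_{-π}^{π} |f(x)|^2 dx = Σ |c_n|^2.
Σ |c_n|^2 = 25/2

Expand |f|^2 and use orthogonality of {sin(nx), cos(mx)} on [-π, π]:
  ∫_{-π}^{π} sin(nx)^2 dx = π, ∫ cos(mx)^2 dx = π, and cross terms integrate to 0.
So ∫_{-π}^{π} f(x)^2 dx = 3^2 · π + 4^2 · π = (9 + 16)π.
Divide by 2π: (9 + 16)/2 = 25/2.
By Parseval, this equals Σ |c_n|^2.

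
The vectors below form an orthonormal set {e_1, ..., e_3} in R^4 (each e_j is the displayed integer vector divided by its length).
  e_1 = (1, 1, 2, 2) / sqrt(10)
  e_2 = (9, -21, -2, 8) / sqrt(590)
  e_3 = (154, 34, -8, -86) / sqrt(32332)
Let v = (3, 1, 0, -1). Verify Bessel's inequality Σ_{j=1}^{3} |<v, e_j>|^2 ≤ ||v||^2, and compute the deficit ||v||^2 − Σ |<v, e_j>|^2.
Σ |<v, e_j>|^2 = 1491/137; ||v||^2 = 11; deficit = 16/137

Write each e_j = u_j / sqrt(<u_j, u_j>) where u_j is the displayed integer vector. Then <v, e_j> = <v, u_j> / sqrt(<u_j, u_j>), so |<v, e_j>|^2 = <v, u_j>^2 / <u_j, u_j>.
Coefficients: <v, e_1> = 2/sqrt(10), <v, e_2> = -2/sqrt(590), <v, e_3> = 582/sqrt(32332).
Square and sum: Σ |<v, e_j>|^2 = 1491/137.
Compute ||v||^2 = v·v = 11.
Deficit = 11 − 1491/137 = 16/137 ≥ 0, confirming Bessel's inequality. (The deficit equals ||v − Σ <v,e_j> e_j||^2, the squared distance from v to span{e_j}.)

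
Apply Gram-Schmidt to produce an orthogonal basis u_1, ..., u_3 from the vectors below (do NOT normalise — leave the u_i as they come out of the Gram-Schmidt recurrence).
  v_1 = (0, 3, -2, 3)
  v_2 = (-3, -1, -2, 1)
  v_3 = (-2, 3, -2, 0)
Orthogonal basis:
  u_1 = (0, 3, -2, 3)
  u_2 = (-3, -17/11, -18/11, 5/11)
  u_3 = (-161/157, 543/314, -45/157, -603/314)

Apply the Gram-Schmidt recurrence
  u_1 = v_1
  u_i = v_i − Σ_{j<i} ((v_i · u_j) / (u_j · u_j)) · u_j.

Step by step this gives:
  u_1 = (0, 3, -2, 3)
  u_2 = (-3, -17/11, -18/11, 5/11)
  u_3 = (-161/157, 543/314, -45/157, -603/314)

Orthogonality check:
  u_2 · u_1 = 0 (should be 0)
  u_3 · u_1 = 0 (should be 0)
  u_3 · u_2 = 0 (should be 0)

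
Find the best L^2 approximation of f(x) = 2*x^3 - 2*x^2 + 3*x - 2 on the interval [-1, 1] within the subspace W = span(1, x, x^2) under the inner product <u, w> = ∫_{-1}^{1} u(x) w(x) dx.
g(x) = -2*x^2 + 21*x/5 - 2

The best approximation g ∈ W is the orthogonal projection of f onto W. Writing g = a_0 + a_1 x + a_2 x^2, the coefficients solve the normal equations G · a = b where
  G_{ij} = <φ_i, φ_j> and b_i = <f, φ_i>, with φ_0 = 1, φ_1 = x, φ_2 = x^2.
G =
  [2, 0, 2/3]
  [0, 2/3, 0]
  [2/3, 0, 2/5],
b = (-16/3, 14/5, -32/15).
Solving gives a_0 = -2, a_1 = 21/5, a_2 = -2, so
  g(x) = -2*x^2 + 21*x/5 - 2.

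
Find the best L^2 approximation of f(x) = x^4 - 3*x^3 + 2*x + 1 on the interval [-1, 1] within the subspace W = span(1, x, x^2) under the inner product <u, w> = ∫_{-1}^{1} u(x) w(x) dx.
g(x) = 6*x^2/7 + x/5 + 32/35

The best approximation g ∈ W is the orthogonal projection of f onto W. Writing g = a_0 + a_1 x + a_2 x^2, the coefficients solve the normal equations G · a = b where
  G_{ij} = <φ_i, φ_j> and b_i = <f, φ_i>, with φ_0 = 1, φ_1 = x, φ_2 = x^2.
G =
  [2, 0, 2/3]
  [0, 2/3, 0]
  [2/3, 0, 2/5],
b = (12/5, 2/15, 20/21).
Solving gives a_0 = 32/35, a_1 = 1/5, a_2 = 6/7, so
  g(x) = 6*x^2/7 + x/5 + 32/35.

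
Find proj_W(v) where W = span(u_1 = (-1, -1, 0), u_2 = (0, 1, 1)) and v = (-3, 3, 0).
proj_W(v) = (-1, 1, 2)

Set up U = [u_1 | ... | u_2] ∈ R^(3×2). The projector onto W = col(U) is P = U (U^T U)^(-1) U^T.
Compute U^T U =
  [2, -1]
  [-1, 2],
and U^T v = (0, 3).
Solve U^T U · c = U^T v for the coefficients: c = (1, 2). The projection is proj_W(v) = U c.
Check: (v - proj_W(v)) · u_1 = 0  (should be 0).
Check: (v - proj_W(v)) · u_2 = 0  (should be 0).
Result: proj_W(v) = (-1, 1, 2).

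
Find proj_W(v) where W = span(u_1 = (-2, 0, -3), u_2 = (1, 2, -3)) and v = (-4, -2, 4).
proj_W(v) = (-400/133, -464/133, 444/133)

Set up U = [u_1 | ... | u_2] ∈ R^(3×2). The projector onto W = col(U) is P = U (U^T U)^(-1) U^T.
Compute U^T U =
  [13, 7]
  [7, 14],
and U^T v = (-4, -20).
Solve U^T U · c = U^T v for the coefficients: c = (12/19, -232/133). The projection is proj_W(v) = U c.
Check: (v - proj_W(v)) · u_1 = 0  (should be 0).
Check: (v - proj_W(v)) · u_2 = 0  (should be 0).
Result: proj_W(v) = (-400/133, -464/133, 444/133).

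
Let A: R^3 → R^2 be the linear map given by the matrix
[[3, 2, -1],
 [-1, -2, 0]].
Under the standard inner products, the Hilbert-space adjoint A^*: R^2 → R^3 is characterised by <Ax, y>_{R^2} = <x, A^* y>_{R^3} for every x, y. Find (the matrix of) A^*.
A^* = A^T =
[[3, -1],
 [2, -2],
 [-1, 0]]

For real matrices with standard dot products, the defining identity <Ax, y> = <x, A^* y> gives (Ax)^T y = x^T (A^*) y, i.e. x^T A^T y = x^T (A^*) y. Since this holds for all x, y, we must have A^* = A^T. Therefore
A^* =
[[3, -1],
 [2, -2],
 [-1, 0]].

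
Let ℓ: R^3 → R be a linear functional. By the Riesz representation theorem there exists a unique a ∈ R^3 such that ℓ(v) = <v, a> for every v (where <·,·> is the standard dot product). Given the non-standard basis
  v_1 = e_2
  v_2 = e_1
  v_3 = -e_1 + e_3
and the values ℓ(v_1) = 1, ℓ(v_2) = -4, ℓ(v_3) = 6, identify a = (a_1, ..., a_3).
a = (-4, 1, 2)

Write a = (a_1, ..., a_3) in the standard basis. For each basis vector v_i, ℓ(v_i) = <v_i, a> is a linear equation in the a_j's. Collect the n equations into a matrix system V a = ℓ, where row i of V is v_i (expressed in the standard basis). Since V is invertible (lower-triangular with 1s on the diagonal, up to permutation), solve by back-substitution:
  V =
[[0, 1, 0],
 [1, 0, 0],
 [-1, 0, 1]]
  V a = (1, -4, 6)
Solving gives a = (-4, 1, 2).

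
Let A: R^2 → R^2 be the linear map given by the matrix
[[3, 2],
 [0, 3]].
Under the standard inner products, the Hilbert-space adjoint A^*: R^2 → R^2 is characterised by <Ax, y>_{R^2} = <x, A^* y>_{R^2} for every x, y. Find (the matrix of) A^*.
A^* = A^T =
[[3, 0],
 [2, 3]]

For real matrices with standard dot products, the defining identity <Ax, y> = <x, A^* y> gives (Ax)^T y = x^T (A^*) y, i.e. x^T A^T y = x^T (A^*) y. Since this holds for all x, y, we must have A^* = A^T. Therefore
A^* =
[[3, 0],
 [2, 3]].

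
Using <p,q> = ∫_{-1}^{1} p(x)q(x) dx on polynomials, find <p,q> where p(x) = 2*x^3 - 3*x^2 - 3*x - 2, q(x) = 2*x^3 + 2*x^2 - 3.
<p,q> = 1226/105

Expand the product: p(x)·q(x) = 4*x^6 - 2*x^5 - 12*x^4 - 16*x^3 + 5*x^2 + 9*x + 6.
∫_{-1}^{1} of each monomial x^k gives [2/(k+1) if k even, 0 if k odd]. Integrating term-by-term (or equivalently evaluating the antiderivative F(x) = 4*x^7/7 - x^6/3 - 12*x^5/5 - 4*x^4 + 5*x^3/3 + 9*x^2/2 + 6*x at the endpoints):
  F(1) − F(−1) = 1261/210 − (-397/70) = 1226/105.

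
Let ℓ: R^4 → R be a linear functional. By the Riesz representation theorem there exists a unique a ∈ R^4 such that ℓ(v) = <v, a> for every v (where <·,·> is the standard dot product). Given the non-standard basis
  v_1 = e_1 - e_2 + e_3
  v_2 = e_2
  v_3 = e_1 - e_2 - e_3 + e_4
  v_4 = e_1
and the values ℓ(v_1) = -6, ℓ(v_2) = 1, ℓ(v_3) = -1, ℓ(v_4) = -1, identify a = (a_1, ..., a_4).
a = (-1, 1, -4, -3)

Write a = (a_1, ..., a_4) in the standard basis. For each basis vector v_i, ℓ(v_i) = <v_i, a> is a linear equation in the a_j's. Collect the n equations into a matrix system V a = ℓ, where row i of V is v_i (expressed in the standard basis). Since V is invertible (lower-triangular with 1s on the diagonal, up to permutation), solve by back-substitution:
  V =
[[1, -1, 1, 0],
 [0, 1, 0, 0],
 [1, -1, -1, 1],
 [1, 0, 0, 0]]
  V a = (-6, 1, -1, -1)
Solving gives a = (-1, 1, -4, -3).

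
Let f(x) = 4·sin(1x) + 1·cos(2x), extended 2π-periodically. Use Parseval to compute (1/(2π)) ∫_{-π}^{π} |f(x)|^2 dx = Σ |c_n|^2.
Σ |c_n|^2 = 17/2

Expand |f|^2 and use orthogonality of {sin(nx), cos(mx)} on [-π, π]:
  ∫_{-π}^{π} sin(nx)^2 dx = π, ∫ cos(mx)^2 dx = π, and cross terms integrate to 0.
So ∫_{-π}^{π} f(x)^2 dx = 4^2 · π + 1^2 · π = (16 + 1)π.
Divide by 2π: (16 + 1)/2 = 17/2.
By Parseval, this equals Σ |c_n|^2.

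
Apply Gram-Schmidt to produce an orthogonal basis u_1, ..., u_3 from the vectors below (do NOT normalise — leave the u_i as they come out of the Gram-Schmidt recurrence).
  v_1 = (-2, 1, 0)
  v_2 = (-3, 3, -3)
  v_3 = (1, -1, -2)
Orthogonal basis:
  u_1 = (-2, 1, 0)
  u_2 = (3/5, 6/5, -3)
  u_3 = (-1/2, -1, -1/2)

Apply the Gram-Schmidt recurrence
  u_1 = v_1
  u_i = v_i − Σ_{j<i} ((v_i · u_j) / (u_j · u_j)) · u_j.

Step by step this gives:
  u_1 = (-2, 1, 0)
  u_2 = (3/5, 6/5, -3)
  u_3 = (-1/2, -1, -1/2)

Orthogonality check:
  u_2 · u_1 = 0 (should be 0)
  u_3 · u_1 = 0 (should be 0)
  u_3 · u_2 = 0 (should be 0)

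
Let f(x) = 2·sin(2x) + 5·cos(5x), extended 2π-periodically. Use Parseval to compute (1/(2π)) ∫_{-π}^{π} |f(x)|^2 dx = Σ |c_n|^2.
Σ |c_n|^2 = 29/2

Expand |f|^2 and use orthogonality of {sin(nx), cos(mx)} on [-π, π]:
  ∫_{-π}^{π} sin(nx)^2 dx = π, ∫ cos(mx)^2 dx = π, and cross terms integrate to 0.
So ∫_{-π}^{π} f(x)^2 dx = 2^2 · π + 5^2 · π = (4 + 25)π.
Divide by 2π: (4 + 25)/2 = 29/2.
By Parseval, this equals Σ |c_n|^2.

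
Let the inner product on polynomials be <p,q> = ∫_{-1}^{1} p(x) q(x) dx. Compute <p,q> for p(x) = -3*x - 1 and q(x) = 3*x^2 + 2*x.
<p,q> = -6

Expand the product: p(x)·q(x) = -9*x^3 - 9*x^2 - 2*x.
∫_{-1}^{1} of each monomial x^k gives [2/(k+1) if k even, 0 if k odd]. Integrating term-by-term (or equivalently evaluating the antiderivative F(x) = -9*x^4/4 - 3*x^3 - x^2 at the endpoints):
  F(1) − F(−1) = -25/4 − (-1/4) = -6.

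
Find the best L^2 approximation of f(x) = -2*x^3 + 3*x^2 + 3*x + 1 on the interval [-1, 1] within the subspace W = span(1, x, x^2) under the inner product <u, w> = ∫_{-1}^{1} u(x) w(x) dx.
g(x) = 3*x^2 + 9*x/5 + 1

The best approximation g ∈ W is the orthogonal projection of f onto W. Writing g = a_0 + a_1 x + a_2 x^2, the coefficients solve the normal equations G · a = b where
  G_{ij} = <φ_i, φ_j> and b_i = <f, φ_i>, with φ_0 = 1, φ_1 = x, φ_2 = x^2.
G =
  [2, 0, 2/3]
  [0, 2/3, 0]
  [2/3, 0, 2/5],
b = (4, 6/5, 28/15).
Solving gives a_0 = 1, a_1 = 9/5, a_2 = 3, so
  g(x) = 3*x^2 + 9*x/5 + 1.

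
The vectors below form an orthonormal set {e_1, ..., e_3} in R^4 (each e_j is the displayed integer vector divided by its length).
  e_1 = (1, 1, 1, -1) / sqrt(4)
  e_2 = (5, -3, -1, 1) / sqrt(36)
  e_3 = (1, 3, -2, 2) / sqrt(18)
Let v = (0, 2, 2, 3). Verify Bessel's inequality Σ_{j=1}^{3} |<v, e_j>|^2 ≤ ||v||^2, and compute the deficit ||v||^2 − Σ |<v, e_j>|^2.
Σ |<v, e_j>|^2 = 9/2; ||v||^2 = 17; deficit = 25/2

Write each e_j = u_j / sqrt(<u_j, u_j>) where u_j is the displayed integer vector. Then <v, e_j> = <v, u_j> / sqrt(<u_j, u_j>), so |<v, e_j>|^2 = <v, u_j>^2 / <u_j, u_j>.
Coefficients: <v, e_1> = 1/sqrt(4), <v, e_2> = -5/sqrt(36), <v, e_3> = 8/sqrt(18).
Square and sum: Σ |<v, e_j>|^2 = 9/2.
Compute ||v||^2 = v·v = 17.
Deficit = 17 − 9/2 = 25/2 ≥ 0, confirming Bessel's inequality. (The deficit equals ||v − Σ <v,e_j> e_j||^2, the squared distance from v to span{e_j}.)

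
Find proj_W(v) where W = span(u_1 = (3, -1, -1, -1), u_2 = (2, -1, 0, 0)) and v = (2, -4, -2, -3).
proj_W(v) = (39/11, -10/11, -19/11, -19/11)

Set up U = [u_1 | ... | u_2] ∈ R^(4×2). The projector onto W = col(U) is P = U (U^T U)^(-1) U^T.
Compute U^T U =
  [12, 7]
  [7, 5],
and U^T v = (15, 8).
Solve U^T U · c = U^T v for the coefficients: c = (19/11, -9/11). The projection is proj_W(v) = U c.
Check: (v - proj_W(v)) · u_1 = 0  (should be 0).
Check: (v - proj_W(v)) · u_2 = 0  (should be 0).
Result: proj_W(v) = (39/11, -10/11, -19/11, -19/11).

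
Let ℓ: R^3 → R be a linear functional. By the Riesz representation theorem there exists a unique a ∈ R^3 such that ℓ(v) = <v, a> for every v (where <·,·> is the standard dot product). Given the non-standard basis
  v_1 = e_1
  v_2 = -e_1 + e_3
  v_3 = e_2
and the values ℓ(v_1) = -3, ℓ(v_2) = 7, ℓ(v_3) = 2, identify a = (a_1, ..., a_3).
a = (-3, 2, 4)

Write a = (a_1, ..., a_3) in the standard basis. For each basis vector v_i, ℓ(v_i) = <v_i, a> is a linear equation in the a_j's. Collect the n equations into a matrix system V a = ℓ, where row i of V is v_i (expressed in the standard basis). Since V is invertible (lower-triangular with 1s on the diagonal, up to permutation), solve by back-substitution:
  V =
[[1, 0, 0],
 [-1, 0, 1],
 [0, 1, 0]]
  V a = (-3, 7, 2)
Solving gives a = (-3, 2, 4).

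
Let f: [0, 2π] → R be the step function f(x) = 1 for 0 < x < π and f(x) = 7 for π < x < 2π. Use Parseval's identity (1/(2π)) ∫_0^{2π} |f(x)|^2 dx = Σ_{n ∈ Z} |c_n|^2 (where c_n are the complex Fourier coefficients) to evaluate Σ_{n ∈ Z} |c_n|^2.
Σ |c_n|^2 = 25

Parseval equates the L^2 energy of f (normalised by 1/(2π)) with the ℓ^2 sum of its Fourier coefficients: (1/(2π)) ∫_0^{2π} |f|^2 = Σ |c_n|^2.
Compute the left side: (1/(2π)) [∫_0^π 1^2 dx + ∫_π^{2π} 7^2 dx] = (1/(2π)) · (1π + 49π) = (1 + 49)/2 = 25.
So Σ_{n ∈ Z} |c_n|^2 = 25.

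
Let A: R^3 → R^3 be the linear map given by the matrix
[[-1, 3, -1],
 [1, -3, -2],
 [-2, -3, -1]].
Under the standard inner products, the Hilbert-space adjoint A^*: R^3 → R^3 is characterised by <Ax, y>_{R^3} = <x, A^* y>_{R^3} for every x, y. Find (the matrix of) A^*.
A^* = A^T =
[[-1, 1, -2],
 [3, -3, -3],
 [-1, -2, -1]]

For real matrices with standard dot products, the defining identity <Ax, y> = <x, A^* y> gives (Ax)^T y = x^T (A^*) y, i.e. x^T A^T y = x^T (A^*) y. Since this holds for all x, y, we must have A^* = A^T. Therefore
A^* =
[[-1, 1, -2],
 [3, -3, -3],
 [-1, -2, -1]].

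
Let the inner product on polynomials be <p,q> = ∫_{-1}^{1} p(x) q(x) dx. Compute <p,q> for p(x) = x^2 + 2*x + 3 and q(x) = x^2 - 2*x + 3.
<p,q> = 296/15

Expand the product: p(x)·q(x) = x^4 + 2*x^2 + 9.
∫_{-1}^{1} of each monomial x^k gives [2/(k+1) if k even, 0 if k odd]. Integrating term-by-term (or equivalently evaluating the antiderivative F(x) = x^5/5 + 2*x^3/3 + 9*x at the endpoints):
  F(1) − F(−1) = 148/15 − (-148/15) = 296/15.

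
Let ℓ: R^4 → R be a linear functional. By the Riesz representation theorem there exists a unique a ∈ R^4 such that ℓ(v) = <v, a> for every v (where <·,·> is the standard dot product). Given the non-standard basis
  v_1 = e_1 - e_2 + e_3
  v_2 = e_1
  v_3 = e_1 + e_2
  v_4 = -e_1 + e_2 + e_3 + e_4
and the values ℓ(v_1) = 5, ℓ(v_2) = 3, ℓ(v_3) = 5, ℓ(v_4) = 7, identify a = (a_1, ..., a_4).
a = (3, 2, 4, 4)

Write a = (a_1, ..., a_4) in the standard basis. For each basis vector v_i, ℓ(v_i) = <v_i, a> is a linear equation in the a_j's. Collect the n equations into a matrix system V a = ℓ, where row i of V is v_i (expressed in the standard basis). Since V is invertible (lower-triangular with 1s on the diagonal, up to permutation), solve by back-substitution:
  V =
[[1, -1, 1, 0],
 [1, 0, 0, 0],
 [1, 1, 0, 0],
 [-1, 1, 1, 1]]
  V a = (5, 3, 5, 7)
Solving gives a = (3, 2, 4, 4).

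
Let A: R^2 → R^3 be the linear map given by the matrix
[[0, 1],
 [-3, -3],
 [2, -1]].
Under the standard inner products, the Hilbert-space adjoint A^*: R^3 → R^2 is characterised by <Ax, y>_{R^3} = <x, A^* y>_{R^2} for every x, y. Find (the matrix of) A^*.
A^* = A^T =
[[0, -3, 2],
 [1, -3, -1]]

For real matrices with standard dot products, the defining identity <Ax, y> = <x, A^* y> gives (Ax)^T y = x^T (A^*) y, i.e. x^T A^T y = x^T (A^*) y. Since this holds for all x, y, we must have A^* = A^T. Therefore
A^* =
[[0, -3, 2],
 [1, -3, -1]].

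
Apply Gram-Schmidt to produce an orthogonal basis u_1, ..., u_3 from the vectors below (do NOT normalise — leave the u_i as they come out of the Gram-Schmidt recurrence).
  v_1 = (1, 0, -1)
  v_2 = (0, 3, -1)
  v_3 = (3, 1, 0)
Orthogonal basis:
  u_1 = (1, 0, -1)
  u_2 = (-1/2, 3, -1/2)
  u_3 = (30/19, 10/19, 30/19)

Apply the Gram-Schmidt recurrence
  u_1 = v_1
  u_i = v_i − Σ_{j<i} ((v_i · u_j) / (u_j · u_j)) · u_j.

Step by step this gives:
  u_1 = (1, 0, -1)
  u_2 = (-1/2, 3, -1/2)
  u_3 = (30/19, 10/19, 30/19)

Orthogonality check:
  u_2 · u_1 = 0 (should be 0)
  u_3 · u_1 = 0 (should be 0)
  u_3 · u_2 = 0 (should be 0)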